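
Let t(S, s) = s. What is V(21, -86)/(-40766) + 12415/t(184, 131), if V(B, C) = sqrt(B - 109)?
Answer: 12415/131 - I*sqrt(22)/20383 ≈ 94.771 - 0.00023011*I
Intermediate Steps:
V(B, C) = sqrt(-109 + B)
V(21, -86)/(-40766) + 12415/t(184, 131) = sqrt(-109 + 21)/(-40766) + 12415/131 = sqrt(-88)*(-1/40766) + 12415*(1/131) = (2*I*sqrt(22))*(-1/40766) + 12415/131 = -I*sqrt(22)/20383 + 12415/131 = 12415/131 - I*sqrt(22)/20383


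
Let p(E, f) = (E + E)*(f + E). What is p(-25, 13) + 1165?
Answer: 1765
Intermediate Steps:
p(E, f) = 2*E*(E + f) (p(E, f) = (2*E)*(E + f) = 2*E*(E + f))
p(-25, 13) + 1165 = 2*(-25)*(-25 + 13) + 1165 = 2*(-25)*(-12) + 1165 = 600 + 1165 = 1765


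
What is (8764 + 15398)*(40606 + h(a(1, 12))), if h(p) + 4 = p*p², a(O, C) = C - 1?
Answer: 1013185146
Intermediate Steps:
a(O, C) = -1 + C
h(p) = -4 + p³ (h(p) = -4 + p*p² = -4 + p³)
(8764 + 15398)*(40606 + h(a(1, 12))) = (8764 + 15398)*(40606 + (-4 + (-1 + 12)³)) = 24162*(40606 + (-4 + 11³)) = 24162*(40606 + (-4 + 1331)) = 24162*(40606 + 1327) = 24162*41933 = 1013185146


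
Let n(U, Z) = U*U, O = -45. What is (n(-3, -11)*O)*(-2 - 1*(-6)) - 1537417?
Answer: -1539037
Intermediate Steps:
n(U, Z) = U²
(n(-3, -11)*O)*(-2 - 1*(-6)) - 1537417 = ((-3)²*(-45))*(-2 - 1*(-6)) - 1537417 = (9*(-45))*(-2 + 6) - 1537417 = -405*4 - 1537417 = -1620 - 1537417 = -1539037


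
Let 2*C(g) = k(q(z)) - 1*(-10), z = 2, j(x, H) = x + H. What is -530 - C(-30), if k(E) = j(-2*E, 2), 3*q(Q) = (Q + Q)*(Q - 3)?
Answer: -1612/3 ≈ -537.33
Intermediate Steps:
j(x, H) = H + x
q(Q) = 2*Q*(-3 + Q)/3 (q(Q) = ((Q + Q)*(Q - 3))/3 = ((2*Q)*(-3 + Q))/3 = (2*Q*(-3 + Q))/3 = 2*Q*(-3 + Q)/3)
k(E) = 2 - 2*E
C(g) = 22/3 (C(g) = ((2 - 4*2*(-3 + 2)/3) - 1*(-10))/2 = ((2 - 4*2*(-1)/3) + 10)/2 = ((2 - 2*(-4/3)) + 10)/2 = ((2 + 8/3) + 10)/2 = (14/3 + 10)/2 = (½)*(44/3) = 22/3)
-530 - C(-30) = -530 - 1*22/3 = -530 - 22/3 = -1612/3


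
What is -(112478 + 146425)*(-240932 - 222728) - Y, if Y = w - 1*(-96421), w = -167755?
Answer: 120043036314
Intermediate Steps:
Y = -71334 (Y = -167755 - 1*(-96421) = -167755 + 96421 = -71334)
-(112478 + 146425)*(-240932 - 222728) - Y = -(112478 + 146425)*(-240932 - 222728) - 1*(-71334) = -258903*(-463660) + 71334 = -1*(-120042964980) + 71334 = 120042964980 + 71334 = 120043036314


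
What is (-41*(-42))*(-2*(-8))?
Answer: 27552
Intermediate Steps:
(-41*(-42))*(-2*(-8)) = 1722*16 = 27552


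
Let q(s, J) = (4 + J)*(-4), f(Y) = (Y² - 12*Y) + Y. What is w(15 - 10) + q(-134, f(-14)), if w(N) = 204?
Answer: -1212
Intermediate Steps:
f(Y) = Y² - 11*Y
q(s, J) = -16 - 4*J
w(15 - 10) + q(-134, f(-14)) = 204 + (-16 - (-56)*(-11 - 14)) = 204 + (-16 - (-56)*(-25)) = 204 + (-16 - 4*350) = 204 + (-16 - 1400) = 204 - 1416 = -1212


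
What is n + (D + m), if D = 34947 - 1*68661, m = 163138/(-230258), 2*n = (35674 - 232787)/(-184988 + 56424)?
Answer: -998030097258823/29602889512 ≈ -33714.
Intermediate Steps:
n = 197113/257128 (n = ((35674 - 232787)/(-184988 + 56424))/2 = (-197113/(-128564))/2 = (-197113*(-1/128564))/2 = (1/2)*(197113/128564) = 197113/257128 ≈ 0.76659)
m = -81569/115129 (m = 163138*(-1/230258) = -81569/115129 ≈ -0.70850)
D = -33714 (D = 34947 - 68661 = -33714)
n + (D + m) = 197113/257128 + (-33714 - 81569/115129) = 197113/257128 - 3881540675/115129 = -998030097258823/29602889512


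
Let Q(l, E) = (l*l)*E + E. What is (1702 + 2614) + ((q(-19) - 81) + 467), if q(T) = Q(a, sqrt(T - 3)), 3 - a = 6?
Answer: 4702 + 10*I*sqrt(22) ≈ 4702.0 + 46.904*I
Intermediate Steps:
a = -3 (a = 3 - 1*6 = 3 - 6 = -3)
Q(l, E) = E + E*l**2 (Q(l, E) = l**2*E + E = E*l**2 + E = E + E*l**2)
q(T) = 10*sqrt(-3 + T) (q(T) = sqrt(T - 3)*(1 + (-3)**2) = sqrt(-3 + T)*(1 + 9) = sqrt(-3 + T)*10 = 10*sqrt(-3 + T))
(1702 + 2614) + ((q(-19) - 81) + 467) = (1702 + 2614) + ((10*sqrt(-3 - 19) - 81) + 467) = 4316 + ((10*sqrt(-22) - 81) + 467) = 4316 + ((10*(I*sqrt(22)) - 81) + 467) = 4316 + ((10*I*sqrt(22) - 81) + 467) = 4316 + ((-81 + 10*I*sqrt(22)) + 467) = 4316 + (386 + 10*I*sqrt(22)) = 4702 + 10*I*sqrt(22)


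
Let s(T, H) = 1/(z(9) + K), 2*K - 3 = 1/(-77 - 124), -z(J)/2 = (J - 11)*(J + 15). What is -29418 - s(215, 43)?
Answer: -576504747/19597 ≈ -29418.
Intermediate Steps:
z(J) = -2*(-11 + J)*(15 + J) (z(J) = -2*(J - 11)*(J + 15) = -2*(-11 + J)*(15 + J))
K = 301/201 (K = 3/2 + 1/(2*(-77 - 124)) = 3/2 + (½)/(-201) = 3/2 + (½)*(-1/201) = 3/2 - 1/402 = 301/201 ≈ 1.4975)
s(T, H) = 201/19597 (s(T, H) = 1/((330 - 8*9 - 2*9²) + 301/201) = 1/((330 - 72 - 2*81) + 301/201) = 1/((330 - 72 - 162) + 301/201) = 1/(96 + 301/201) = 1/(19597/201) = 201/19597)
-29418 - s(215, 43) = -29418 - 1*201/19597 = -29418 - 201/19597 = -576504747/19597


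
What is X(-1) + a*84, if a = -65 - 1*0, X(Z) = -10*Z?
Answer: -5450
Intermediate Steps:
a = -65 (a = -65 + 0 = -65)
X(-1) + a*84 = -10*(-1) - 65*84 = 10 - 5460 = -5450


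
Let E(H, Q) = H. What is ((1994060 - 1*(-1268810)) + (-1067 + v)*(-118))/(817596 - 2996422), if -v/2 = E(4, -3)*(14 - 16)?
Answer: -1693444/1089413 ≈ -1.5545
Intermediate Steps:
v = 16 (v = -8*(14 - 16) = -8*(-2) = -2*(-8) = 16)
((1994060 - 1*(-1268810)) + (-1067 + v)*(-118))/(817596 - 2996422) = ((1994060 - 1*(-1268810)) + (-1067 + 16)*(-118))/(817596 - 2996422) = ((1994060 + 1268810) - 1051*(-118))/(-2178826) = (3262870 + 124018)*(-1/2178826) = 3386888*(-1/2178826) = -1693444/1089413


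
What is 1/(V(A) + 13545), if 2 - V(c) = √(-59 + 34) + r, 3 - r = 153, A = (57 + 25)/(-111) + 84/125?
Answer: 13697/187607834 + 5*I/187607834 ≈ 7.3009e-5 + 2.6651e-8*I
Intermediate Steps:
A = -926/13875 (A = 82*(-1/111) + 84*(1/125) = -82/111 + 84/125 = -926/13875 ≈ -0.066739)
r = -150 (r = 3 - 1*153 = 3 - 153 = -150)
V(c) = 152 - 5*I (V(c) = 2 - (√(-59 + 34) - 150) = 2 - (√(-25) - 150) = 2 - (5*I - 150) = 2 - (-150 + 5*I) = 2 + (150 - 5*I) = 152 - 5*I)
1/(V(A) + 13545) = 1/((152 - 5*I) + 13545) = 1/(13697 - 5*I) = (13697 + 5*I)/187607834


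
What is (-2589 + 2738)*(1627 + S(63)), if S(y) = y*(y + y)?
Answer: 1425185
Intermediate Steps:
S(y) = 2*y² (S(y) = y*(2*y) = 2*y²)
(-2589 + 2738)*(1627 + S(63)) = (-2589 + 2738)*(1627 + 2*63²) = 149*(1627 + 2*3969) = 149*(1627 + 7938) = 149*9565 = 1425185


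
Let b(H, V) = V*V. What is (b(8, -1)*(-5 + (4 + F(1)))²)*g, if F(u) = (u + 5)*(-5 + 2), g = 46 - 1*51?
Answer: -1805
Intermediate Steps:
b(H, V) = V²
g = -5 (g = 46 - 51 = -5)
F(u) = -15 - 3*u (F(u) = (5 + u)*(-3) = -15 - 3*u)
(b(8, -1)*(-5 + (4 + F(1)))²)*g = ((-1)²*(-5 + (4 + (-15 - 3*1)))²)*(-5) = (1*(-5 + (4 + (-15 - 3)))²)*(-5) = (1*(-5 + (4 - 18))²)*(-5) = (1*(-5 - 14)²)*(-5) = (1*(-19)²)*(-5) = (1*361)*(-5) = 361*(-5) = -1805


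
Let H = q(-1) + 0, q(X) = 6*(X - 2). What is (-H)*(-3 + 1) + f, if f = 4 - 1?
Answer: -33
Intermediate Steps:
q(X) = -12 + 6*X (q(X) = 6*(-2 + X) = -12 + 6*X)
f = 3
H = -18 (H = (-12 + 6*(-1)) + 0 = (-12 - 6) + 0 = -18 + 0 = -18)
(-H)*(-3 + 1) + f = (-1*(-18))*(-3 + 1) + 3 = 18*(-2) + 3 = -36 + 3 = -33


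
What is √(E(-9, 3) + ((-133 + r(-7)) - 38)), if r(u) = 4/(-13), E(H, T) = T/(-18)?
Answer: 5*I*√41730/78 ≈ 13.095*I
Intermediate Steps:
E(H, T) = -T/18 (E(H, T) = T*(-1/18) = -T/18)
r(u) = -4/13 (r(u) = 4*(-1/13) = -4/13)
√(E(-9, 3) + ((-133 + r(-7)) - 38)) = √(-1/18*3 + ((-133 - 4/13) - 38)) = √(-⅙ + (-1733/13 - 38)) = √(-⅙ - 2227/13) = √(-13375/78) = 5*I*√41730/78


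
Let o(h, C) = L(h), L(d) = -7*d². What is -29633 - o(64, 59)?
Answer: -961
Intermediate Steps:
o(h, C) = -7*h²
-29633 - o(64, 59) = -29633 - (-7)*64² = -29633 - (-7)*4096 = -29633 - 1*(-28672) = -29633 + 28672 = -961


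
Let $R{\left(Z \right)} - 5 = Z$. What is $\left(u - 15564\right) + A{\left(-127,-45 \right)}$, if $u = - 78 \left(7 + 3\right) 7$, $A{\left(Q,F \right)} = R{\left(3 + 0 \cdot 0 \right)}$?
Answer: $-21016$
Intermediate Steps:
$R{\left(Z \right)} = 5 + Z$
$A{\left(Q,F \right)} = 8$ ($A{\left(Q,F \right)} = 5 + \left(3 + 0 \cdot 0\right) = 5 + \left(3 + 0\right) = 5 + 3 = 8$)
$u = -5460$ ($u = - 78 \cdot 10 \cdot 7 = \left(-78\right) 70 = -5460$)
$\left(u - 15564\right) + A{\left(-127,-45 \right)} = \left(-5460 - 15564\right) + 8 = -21024 + 8 = -21016$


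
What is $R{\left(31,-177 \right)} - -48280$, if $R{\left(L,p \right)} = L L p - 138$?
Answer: $-121955$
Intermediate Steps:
$R{\left(L,p \right)} = -138 + p L^{2}$ ($R{\left(L,p \right)} = L^{2} p - 138 = p L^{2} - 138 = -138 + p L^{2}$)
$R{\left(31,-177 \right)} - -48280 = \left(-138 - 177 \cdot 31^{2}\right) - -48280 = \left(-138 - 170097\right) + 48280 = -170235 + 48280 = -121955$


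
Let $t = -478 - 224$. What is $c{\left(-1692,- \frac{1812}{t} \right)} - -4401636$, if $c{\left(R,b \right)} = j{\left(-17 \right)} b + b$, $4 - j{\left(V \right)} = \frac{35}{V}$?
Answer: $\frac{2918296748}{663} \approx 4.4017 \cdot 10^{6}$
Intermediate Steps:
$t = -702$ ($t = -478 - 224 = -702$)
$j{\left(V \right)} = 4 - \frac{35}{V}$
$c{\left(R,b \right)} = \frac{120 b}{17}$ ($c{\left(R,b \right)} = \left(4 - \frac{35}{-17}\right) b + b = \left(4 - - \frac{35}{17}\right) b + b = \left(4 + \frac{35}{17}\right) b + b = \frac{103 b}{17} + b = \frac{120 b}{17}$)
$c{\left(-1692,- \frac{1812}{t} \right)} - -4401636 = \frac{120 \left(- \frac{1812}{-702}\right)}{17} - -4401636 = \frac{120 \left(\left(-1812\right) \left(- \frac{1}{702}\right)\right)}{17} + 4401636 = \frac{120}{17} \cdot \frac{302}{117} + 4401636 = \frac{12080}{663} + 4401636 = \frac{2918296748}{663}$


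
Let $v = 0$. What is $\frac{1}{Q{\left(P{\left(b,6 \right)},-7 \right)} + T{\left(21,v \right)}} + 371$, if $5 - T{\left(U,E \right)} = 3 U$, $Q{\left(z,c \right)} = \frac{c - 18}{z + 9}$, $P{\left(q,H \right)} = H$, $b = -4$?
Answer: $\frac{66406}{179} \approx 370.98$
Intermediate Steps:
$Q{\left(z,c \right)} = \frac{-18 + c}{9 + z}$
$T{\left(U,E \right)} = 5 - 3 U$
$\frac{1}{Q{\left(P{\left(b,6 \right)},-7 \right)} + T{\left(21,v \right)}} + 371 = \frac{1}{\frac{-18 - 7}{9 + 6} + \left(5 - 63\right)} + 371 = \frac{1}{\frac{1}{15} \left(-25\right) + \left(5 - 63\right)} + 371 = \frac{1}{\frac{1}{15} \left(-25\right) - 58} + 371 = \frac{1}{- \frac{5}{3} - 58} + 371 = \frac{1}{- \frac{179}{3}} + 371 = - \frac{3}{179} + 371 = \frac{66406}{179}$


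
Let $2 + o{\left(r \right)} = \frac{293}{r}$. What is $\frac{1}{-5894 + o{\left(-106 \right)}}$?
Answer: $- \frac{106}{625269} \approx -0.00016953$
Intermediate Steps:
$o{\left(r \right)} = -2 + \frac{293}{r}$
$\frac{1}{-5894 + o{\left(-106 \right)}} = \frac{1}{-5894 + \left(-2 + \frac{293}{-106}\right)} = \frac{1}{-5894 + \left(-2 + 293 \left(- \frac{1}{106}\right)\right)} = \frac{1}{-5894 - \frac{505}{106}} = \frac{1}{- \frac{625269}{106}} = - \frac{106}{625269}$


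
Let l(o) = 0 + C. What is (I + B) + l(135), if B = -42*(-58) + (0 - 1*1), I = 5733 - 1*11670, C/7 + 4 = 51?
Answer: -3173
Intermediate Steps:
C = 329 (C = -28 + 7*51 = -28 + 357 = 329)
l(o) = 329 (l(o) = 0 + 329 = 329)
I = -5937 (I = 5733 - 11670 = -5937)
B = 2435 (B = 2436 + (0 - 1) = 2436 - 1 = 2435)
(I + B) + l(135) = (-5937 + 2435) + 329 = -3502 + 329 = -3173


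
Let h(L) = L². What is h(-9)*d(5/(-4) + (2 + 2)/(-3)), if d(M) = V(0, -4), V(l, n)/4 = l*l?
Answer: 0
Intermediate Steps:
V(l, n) = 4*l² (V(l, n) = 4*(l*l) = 4*l²)
d(M) = 0 (d(M) = 4*0² = 4*0 = 0)
h(-9)*d(5/(-4) + (2 + 2)/(-3)) = (-9)²*0 = 81*0 = 0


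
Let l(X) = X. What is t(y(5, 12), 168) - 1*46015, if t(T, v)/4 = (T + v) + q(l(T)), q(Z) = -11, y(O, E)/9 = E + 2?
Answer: -44883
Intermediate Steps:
y(O, E) = 18 + 9*E (y(O, E) = 9*(E + 2) = 9*(2 + E) = 18 + 9*E)
t(T, v) = -44 + 4*T + 4*v (t(T, v) = 4*((T + v) - 11) = 4*(-11 + T + v) = -44 + 4*T + 4*v)
t(y(5, 12), 168) - 1*46015 = (-44 + 4*(18 + 9*12) + 4*168) - 1*46015 = (-44 + 4*(18 + 108) + 672) - 46015 = (-44 + 4*126 + 672) - 46015 = (-44 + 504 + 672) - 46015 = 1132 - 46015 = -44883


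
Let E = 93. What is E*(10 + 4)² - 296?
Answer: 17932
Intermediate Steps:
E*(10 + 4)² - 296 = 93*(10 + 4)² - 296 = 93*14² - 296 = 93*196 - 296 = 18228 - 296 = 17932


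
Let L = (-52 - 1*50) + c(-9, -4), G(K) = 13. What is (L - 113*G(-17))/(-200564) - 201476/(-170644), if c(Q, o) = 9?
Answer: 5084422299/4278130402 ≈ 1.1885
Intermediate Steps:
L = -93 (L = (-52 - 1*50) + 9 = (-52 - 50) + 9 = -102 + 9 = -93)
(L - 113*G(-17))/(-200564) - 201476/(-170644) = (-93 - 113*13)/(-200564) - 201476/(-170644) = (-93 - 1469)*(-1/200564) - 201476*(-1/170644) = -1562*(-1/200564) + 50369/42661 = 781/100282 + 50369/42661 = 5084422299/4278130402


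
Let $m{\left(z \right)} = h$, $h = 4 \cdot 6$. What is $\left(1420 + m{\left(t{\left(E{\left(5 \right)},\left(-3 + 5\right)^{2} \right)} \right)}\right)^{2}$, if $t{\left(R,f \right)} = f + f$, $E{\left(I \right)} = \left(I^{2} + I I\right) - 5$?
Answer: $2085136$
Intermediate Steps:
$E{\left(I \right)} = -5 + 2 I^{2}$ ($E{\left(I \right)} = \left(I^{2} + I^{2}\right) - 5 = 2 I^{2} - 5 = -5 + 2 I^{2}$)
$t{\left(R,f \right)} = 2 f$
$h = 24$
$m{\left(z \right)} = 24$
$\left(1420 + m{\left(t{\left(E{\left(5 \right)},\left(-3 + 5\right)^{2} \right)} \right)}\right)^{2} = \left(1420 + 24\right)^{2} = 1444^{2} = 2085136$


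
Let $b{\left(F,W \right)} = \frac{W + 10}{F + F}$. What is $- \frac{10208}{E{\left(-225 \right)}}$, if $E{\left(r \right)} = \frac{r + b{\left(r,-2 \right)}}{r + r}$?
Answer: $- \frac{1033560000}{50629} \approx -20414.0$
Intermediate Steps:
$b{\left(F,W \right)} = \frac{10 + W}{2 F}$
$E{\left(r \right)} = \frac{r + \frac{4}{r}}{2 r}$ ($E{\left(r \right)} = \frac{r + \frac{10 - 2}{2 r}}{r + r} = \frac{r + \frac{1}{2} \frac{1}{r} 8}{2 r} = \left(r + \frac{4}{r}\right) \frac{1}{2 r} = \frac{r + \frac{4}{r}}{2 r}$)
$- \frac{10208}{E{\left(-225 \right)}} = - \frac{10208}{\frac{1}{2} + \frac{2}{50625}} = - \frac{10208}{\frac{50629}{101250}} = \left(-10208\right) \frac{101250}{50629} = - \frac{1033560000}{50629}$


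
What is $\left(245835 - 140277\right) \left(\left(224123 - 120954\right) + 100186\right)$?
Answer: $21465747090$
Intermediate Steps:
$\left(245835 - 140277\right) \left(\left(224123 - 120954\right) + 100186\right) = 105558 \left(\left(224123 - 120954\right) + 100186\right) = 105558 \left(103169 + 100186\right) = 105558 \cdot 203355 = 21465747090$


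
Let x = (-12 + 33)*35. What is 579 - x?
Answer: -156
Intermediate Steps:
x = 735 (x = 21*35 = 735)
579 - x = 579 - 1*735 = 579 - 735 = -156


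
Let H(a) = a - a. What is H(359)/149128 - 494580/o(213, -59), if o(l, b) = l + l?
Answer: -82430/71 ≈ -1161.0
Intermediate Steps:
H(a) = 0
o(l, b) = 2*l
H(359)/149128 - 494580/o(213, -59) = 0/149128 - 494580/(2*213) = 0*(1/149128) - 494580/426 = 0 - 494580*1/426 = 0 - 82430/71 = -82430/71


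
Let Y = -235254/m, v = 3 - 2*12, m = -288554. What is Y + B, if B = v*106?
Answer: -321042975/144277 ≈ -2225.2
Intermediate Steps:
v = -21 (v = 3 - 24 = -21)
Y = 117627/144277 (Y = -235254/(-288554) = -235254*(-1/288554) = 117627/144277 ≈ 0.81529)
B = -2226 (B = -21*106 = -2226)
Y + B = 117627/144277 - 2226 = -321042975/144277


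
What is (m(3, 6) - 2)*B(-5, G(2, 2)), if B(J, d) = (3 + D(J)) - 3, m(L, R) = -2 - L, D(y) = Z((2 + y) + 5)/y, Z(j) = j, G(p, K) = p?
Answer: 14/5 ≈ 2.8000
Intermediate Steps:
D(y) = (7 + y)/y (D(y) = ((2 + y) + 5)/y = (7 + y)/y)
B(J, d) = (7 + J)/J (B(J, d) = (3 + (7 + J)/J) - 3 = (7 + J)/J)
(m(3, 6) - 2)*B(-5, G(2, 2)) = ((-2 - 1*3) - 2)*((7 - 5)/(-5)) = ((-2 - 3) - 2)*(-⅕*2) = (-5 - 2)*(-⅖) = -7*(-⅖) = 14/5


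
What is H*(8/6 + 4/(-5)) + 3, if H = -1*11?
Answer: -43/15 ≈ -2.8667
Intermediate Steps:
H = -11
H*(8/6 + 4/(-5)) + 3 = -11*(8/6 + 4/(-5)) + 3 = -11*(8*(1/6) + 4*(-1/5)) + 3 = -11*(4/3 - 4/5) + 3 = -11*8/15 + 3 = -88/15 + 3 = -43/15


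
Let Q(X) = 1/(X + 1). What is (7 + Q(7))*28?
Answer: 399/2 ≈ 199.50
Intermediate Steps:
Q(X) = 1/(1 + X)
(7 + Q(7))*28 = (7 + 1/(1 + 7))*28 = (7 + 1/8)*28 = (57/8)*28 = 399/2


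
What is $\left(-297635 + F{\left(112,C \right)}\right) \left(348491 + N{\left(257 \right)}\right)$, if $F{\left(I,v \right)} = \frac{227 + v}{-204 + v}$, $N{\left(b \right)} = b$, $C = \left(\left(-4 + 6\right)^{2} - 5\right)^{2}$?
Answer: $- \frac{21071400543484}{203} \approx -1.038 \cdot 10^{11}$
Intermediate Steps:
$C = 1$ ($C = \left(2^{2} - 5\right)^{2} = \left(4 - 5\right)^{2} = \left(-1\right)^{2} = 1$)
$F{\left(I,v \right)} = \frac{227 + v}{-204 + v}$
$\left(-297635 + F{\left(112,C \right)}\right) \left(348491 + N{\left(257 \right)}\right) = \left(-297635 + \frac{227 + 1}{-204 + 1}\right) \left(348491 + 257\right) = \left(-297635 + \frac{1}{-203} \cdot 228\right) 348748 = \left(-297635 - \frac{228}{203}\right) 348748 = \left(- \frac{60420133}{203}\right) 348748 = - \frac{21071400543484}{203}$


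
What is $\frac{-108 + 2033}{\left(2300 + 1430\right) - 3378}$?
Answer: $\frac{175}{32} \approx 5.4688$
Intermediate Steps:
$\frac{-108 + 2033}{\left(2300 + 1430\right) - 3378} = \frac{1925}{3730 - 3378} = \frac{1925}{352} = 1925 \cdot \frac{1}{352} = \frac{175}{32}$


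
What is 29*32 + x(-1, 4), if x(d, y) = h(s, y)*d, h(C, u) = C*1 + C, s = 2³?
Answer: 912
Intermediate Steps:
s = 8
h(C, u) = 2*C (h(C, u) = C + C = 2*C)
x(d, y) = 16*d (x(d, y) = (2*8)*d = 16*d)
29*32 + x(-1, 4) = 29*32 + 16*(-1) = 928 - 16 = 912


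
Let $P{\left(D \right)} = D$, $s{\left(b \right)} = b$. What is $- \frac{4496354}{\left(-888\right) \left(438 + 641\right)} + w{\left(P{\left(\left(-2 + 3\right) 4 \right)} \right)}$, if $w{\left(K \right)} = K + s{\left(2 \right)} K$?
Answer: $\frac{7997089}{479076} \approx 16.693$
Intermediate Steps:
$w{\left(K \right)} = 3 K$ ($w{\left(K \right)} = K + 2 K = 3 K$)
$- \frac{4496354}{\left(-888\right) \left(438 + 641\right)} + w{\left(P{\left(\left(-2 + 3\right) 4 \right)} \right)} = - \frac{4496354}{\left(-888\right) \left(438 + 641\right)} + 3 \left(-2 + 3\right) 4 = - \frac{4496354}{\left(-888\right) 1079} + 3 \cdot 1 \cdot 4 = - \frac{4496354}{-958152} + 3 \cdot 4 = \left(-4496354\right) \left(- \frac{1}{958152}\right) + 12 = \frac{2248177}{479076} + 12 = \frac{7997089}{479076}$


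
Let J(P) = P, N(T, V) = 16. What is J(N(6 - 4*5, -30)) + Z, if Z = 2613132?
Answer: 2613148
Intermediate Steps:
J(N(6 - 4*5, -30)) + Z = 16 + 2613132 = 2613148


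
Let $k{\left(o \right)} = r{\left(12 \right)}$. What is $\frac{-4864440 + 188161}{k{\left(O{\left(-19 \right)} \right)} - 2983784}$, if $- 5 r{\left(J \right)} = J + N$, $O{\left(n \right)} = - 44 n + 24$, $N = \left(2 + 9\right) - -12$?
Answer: $\frac{4676279}{2983791} \approx 1.5672$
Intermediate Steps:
$N = 23$ ($N = 11 + 12 = 23$)
$O{\left(n \right)} = 24 - 44 n$
$r{\left(J \right)} = - \frac{23}{5} - \frac{J}{5}$ ($r{\left(J \right)} = - \frac{J + 23}{5} = - \frac{23 + J}{5} = - \frac{23}{5} - \frac{J}{5}$)
$k{\left(o \right)} = -7$ ($k{\left(o \right)} = - \frac{23}{5} - \frac{12}{5} = -7$)
$\frac{-4864440 + 188161}{k{\left(O{\left(-19 \right)} \right)} - 2983784} = \frac{-4864440 + 188161}{-7 - 2983784} = - \frac{4676279}{-2983791} = \left(-4676279\right) \left(- \frac{1}{2983791}\right) = \frac{4676279}{2983791}$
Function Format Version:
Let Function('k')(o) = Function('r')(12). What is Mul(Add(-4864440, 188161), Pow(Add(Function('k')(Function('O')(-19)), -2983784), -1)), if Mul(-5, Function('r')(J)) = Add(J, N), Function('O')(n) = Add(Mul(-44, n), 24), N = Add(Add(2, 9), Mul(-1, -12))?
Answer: Rational(4676279, 2983791) ≈ 1.5672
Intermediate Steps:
N = 23 (N = Add(11, 12) = 23)
Function('O')(n) = Add(24, Mul(-44, n))
Function('r')(J) = Add(Rational(-23, 5), Mul(Rational(-1, 5), J)) (Function('r')(J) = Mul(Rational(-1, 5), Add(J, 23)) = Mul(Rational(-1, 5), Add(23, J)) = Add(Rational(-23, 5), Mul(Rational(-1, 5), J)))
Function('k')(o) = -7 (Function('k')(o) = Add(Rational(-23, 5), Mul(Rational(-1, 5), 12)) = Add(Rational(-23, 5), Rational(-12, 5)) = -7)
Mul(Add(-4864440, 188161), Pow(Add(Function('k')(Function('O')(-19)), -2983784), -1)) = Mul(Add(-4864440, 188161), Pow(Add(-7, -2983784), -1)) = Mul(-4676279, Pow(-2983791, -1)) = Mul(-4676279, Rational(-1, 2983791)) = Rational(4676279, 2983791)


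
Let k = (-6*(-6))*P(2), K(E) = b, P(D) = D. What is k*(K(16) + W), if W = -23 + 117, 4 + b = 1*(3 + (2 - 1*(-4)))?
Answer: 7128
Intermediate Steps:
b = 5 (b = -4 + 1*(3 + (2 - 1*(-4))) = -4 + 1*(3 + (2 + 4)) = -4 + 1*(3 + 6) = -4 + 1*9 = -4 + 9 = 5)
K(E) = 5
W = 94
k = 72 (k = -6*(-6)*2 = 36*2 = 72)
k*(K(16) + W) = 72*(5 + 94) = 72*99 = 7128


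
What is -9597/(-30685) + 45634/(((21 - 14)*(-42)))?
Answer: -698728886/4510695 ≈ -154.91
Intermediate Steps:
-9597/(-30685) + 45634/(((21 - 14)*(-42))) = -9597*(-1/30685) + 45634/((7*(-42))) = 9597/30685 + 45634/(-294) = 9597/30685 + 45634*(-1/294) = 9597/30685 - 22817/147 = -698728886/4510695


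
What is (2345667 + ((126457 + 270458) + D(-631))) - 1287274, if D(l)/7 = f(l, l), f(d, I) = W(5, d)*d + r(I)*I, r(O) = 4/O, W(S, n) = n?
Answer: 4242463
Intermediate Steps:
f(d, I) = 4 + d² (f(d, I) = d*d + (4/I)*I = d² + 4 = 4 + d²)
D(l) = 28 + 7*l² (D(l) = 7*(4 + l²) = 28 + 7*l²)
(2345667 + ((126457 + 270458) + D(-631))) - 1287274 = (2345667 + ((126457 + 270458) + (28 + 7*(-631)²))) - 1287274 = (2345667 + (396915 + (28 + 7*398161))) - 1287274 = (2345667 + (396915 + (28 + 2787127))) - 1287274 = (2345667 + (396915 + 2787155)) - 1287274 = (2345667 + 3184070) - 1287274 = 5529737 - 1287274 = 4242463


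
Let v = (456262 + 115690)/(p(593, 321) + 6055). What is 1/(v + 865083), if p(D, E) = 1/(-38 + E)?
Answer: 856783/741269339197 ≈ 1.1558e-6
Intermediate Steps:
v = 80931208/856783 (v = (456262 + 115690)/(1/(-38 + 321) + 6055) = 571952/(1/283 + 6055) = 571952/(1713566/283) = 571952*(283/1713566) = 80931208/856783 ≈ 94.459)
1/(v + 865083) = 1/(80931208/856783 + 865083) = 1/(741269339197/856783) = 856783/741269339197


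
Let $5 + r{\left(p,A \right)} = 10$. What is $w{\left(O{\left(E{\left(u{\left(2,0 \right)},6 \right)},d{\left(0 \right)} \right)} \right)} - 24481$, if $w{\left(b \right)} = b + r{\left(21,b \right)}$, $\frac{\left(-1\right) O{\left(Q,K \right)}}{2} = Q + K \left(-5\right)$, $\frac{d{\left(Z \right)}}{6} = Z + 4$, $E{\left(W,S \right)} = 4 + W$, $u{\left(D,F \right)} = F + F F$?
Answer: $-24244$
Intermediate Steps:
$r{\left(p,A \right)} = 5$ ($r{\left(p,A \right)} = -5 + 10 = 5$)
$u{\left(D,F \right)} = F + F^{2}$
$d{\left(Z \right)} = 24 + 6 Z$ ($d{\left(Z \right)} = 6 \left(Z + 4\right) = 6 \left(4 + Z\right) = 24 + 6 Z$)
$O{\left(Q,K \right)} = - 2 Q + 10 K$ ($O{\left(Q,K \right)} = - 2 \left(Q + K \left(-5\right)\right) = - 2 \left(Q - 5 K\right) = - 2 Q + 10 K$)
$w{\left(b \right)} = 5 + b$ ($w{\left(b \right)} = b + 5 = 5 + b$)
$w{\left(O{\left(E{\left(u{\left(2,0 \right)},6 \right)},d{\left(0 \right)} \right)} \right)} - 24481 = \left(5 + \left(- 2 \left(4 + 0 \left(1 + 0\right)\right) + 10 \left(24 + 6 \cdot 0\right)\right)\right) - 24481 = \left(5 + \left(- 2 \left(4 + 0 \cdot 1\right) + 10 \left(24 + 0\right)\right)\right) - 24481 = \left(5 + \left(- 2 \left(4 + 0\right) + 10 \cdot 24\right)\right) - 24481 = \left(5 + \left(\left(-2\right) 4 + 240\right)\right) - 24481 = \left(5 + \left(-8 + 240\right)\right) - 24481 = \left(5 + 232\right) - 24481 = 237 - 24481 = -24244$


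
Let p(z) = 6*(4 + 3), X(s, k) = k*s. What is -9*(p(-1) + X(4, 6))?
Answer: -594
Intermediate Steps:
p(z) = 42 (p(z) = 6*7 = 42)
-9*(p(-1) + X(4, 6)) = -9*(42 + 6*4) = -9*(42 + 24) = -9*66 = -594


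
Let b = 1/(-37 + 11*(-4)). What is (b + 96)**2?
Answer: 60450625/6561 ≈ 9213.6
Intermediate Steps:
b = -1/81 (b = 1/(-37 - 44) = 1/(-81) = -1/81 ≈ -0.012346)
(b + 96)**2 = (-1/81 + 96)**2 = (7775/81)**2 = 60450625/6561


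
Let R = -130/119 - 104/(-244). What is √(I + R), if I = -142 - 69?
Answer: I*√11153344615/7259 ≈ 14.549*I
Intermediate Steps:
R = -4836/7259 (R = -130*1/119 - 104*(-1/244) = -130/119 + 26/61 = -4836/7259 ≈ -0.66621)
I = -211
√(I + R) = √(-211 - 4836/7259) = √(-1536485/7259) = I*√11153344615/7259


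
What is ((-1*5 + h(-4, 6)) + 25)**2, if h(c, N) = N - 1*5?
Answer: 441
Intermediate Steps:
h(c, N) = -5 + N (h(c, N) = N - 5 = -5 + N)
((-1*5 + h(-4, 6)) + 25)**2 = ((-1*5 + (-5 + 6)) + 25)**2 = ((-5 + 1) + 25)**2 = (-4 + 25)**2 = 21**2 = 441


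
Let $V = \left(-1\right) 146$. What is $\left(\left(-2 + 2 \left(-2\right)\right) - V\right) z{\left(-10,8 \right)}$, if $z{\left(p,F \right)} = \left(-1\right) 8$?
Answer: $-1120$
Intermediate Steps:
$z{\left(p,F \right)} = -8$
$V = -146$
$\left(\left(-2 + 2 \left(-2\right)\right) - V\right) z{\left(-10,8 \right)} = \left(\left(-2 + 2 \left(-2\right)\right) - -146\right) \left(-8\right) = \left(\left(-2 - 4\right) + 146\right) \left(-8\right) = \left(-6 + 146\right) \left(-8\right) = 140 \left(-8\right) = -1120$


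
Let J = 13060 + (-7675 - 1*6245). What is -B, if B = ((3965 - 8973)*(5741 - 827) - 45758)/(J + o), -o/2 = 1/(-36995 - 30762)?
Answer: -835276788995/29135509 ≈ -28669.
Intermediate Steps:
J = -860 (J = 13060 + (-7675 - 6245) = 13060 - 13920 = -860)
o = 2/67757 (o = -2/(-36995 - 30762) = -2/(-67757) = -2*(-1/67757) = 2/67757 ≈ 2.9517e-5)
B = 835276788995/29135509 (B = ((3965 - 8973)*(5741 - 827) - 45758)/(-860 + 2/67757) = (-5008*4914 - 45758)/(-58271018/67757) = (-24609312 - 45758)*(-67757/58271018) = -24655070*(-67757/58271018) = 835276788995/29135509 ≈ 28669.)
-B = -1*835276788995/29135509 = -835276788995/29135509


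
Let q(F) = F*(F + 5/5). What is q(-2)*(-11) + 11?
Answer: -11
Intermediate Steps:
q(F) = F*(1 + F) (q(F) = F*(F + 5*(⅕)) = F*(F + 1) = F*(1 + F))
q(-2)*(-11) + 11 = -2*(1 - 2)*(-11) + 11 = -2*(-1)*(-11) + 11 = 2*(-11) + 11 = -22 + 11 = -11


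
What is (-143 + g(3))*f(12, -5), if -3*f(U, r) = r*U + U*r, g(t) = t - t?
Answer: -5720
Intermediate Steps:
g(t) = 0
f(U, r) = -2*U*r/3 (f(U, r) = -(r*U + U*r)/3 = -(U*r + U*r)/3 = -2*U*r/3)
(-143 + g(3))*f(12, -5) = (-143 + 0)*(-2/3*12*(-5)) = -143*40 = -5720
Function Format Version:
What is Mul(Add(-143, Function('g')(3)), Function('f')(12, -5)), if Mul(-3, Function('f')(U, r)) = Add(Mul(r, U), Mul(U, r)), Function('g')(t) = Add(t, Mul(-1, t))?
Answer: -5720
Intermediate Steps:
Function('g')(t) = 0
Function('f')(U, r) = Mul(Rational(-2, 3), U, r) (Function('f')(U, r) = Mul(Rational(-1, 3), Add(Mul(r, U), Mul(U, r))) = Mul(Rational(-1, 3), Add(Mul(U, r), Mul(U, r))) = Mul(Rational(-1, 3), Mul(2, U, r)) = Mul(Rational(-2, 3), U, r))
Mul(Add(-143, Function('g')(3)), Function('f')(12, -5)) = Mul(Add(-143, 0), Mul(Rational(-2, 3), 12, -5)) = Mul(-143, 40) = -5720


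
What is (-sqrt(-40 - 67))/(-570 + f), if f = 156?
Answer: I*sqrt(107)/414 ≈ 0.024986*I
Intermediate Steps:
(-sqrt(-40 - 67))/(-570 + f) = (-sqrt(-40 - 67))/(-570 + 156) = -sqrt(-107)/(-414) = -I*sqrt(107)*(-1/414) = I*sqrt(107)/414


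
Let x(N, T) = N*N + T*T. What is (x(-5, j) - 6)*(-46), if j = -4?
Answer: -1610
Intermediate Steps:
x(N, T) = N² + T²
(x(-5, j) - 6)*(-46) = (((-5)² + (-4)²) - 6)*(-46) = ((25 + 16) - 6)*(-46) = (41 - 6)*(-46) = 35*(-46) = -1610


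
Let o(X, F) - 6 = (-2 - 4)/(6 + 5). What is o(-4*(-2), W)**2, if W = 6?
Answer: 3600/121 ≈ 29.752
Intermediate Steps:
o(X, F) = 60/11 (o(X, F) = 6 + (-2 - 4)/(6 + 5) = 6 - 6/11 = 60/11)
o(-4*(-2), W)**2 = (60/11)**2 = 3600/121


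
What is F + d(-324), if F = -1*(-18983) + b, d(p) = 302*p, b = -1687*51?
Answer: -164902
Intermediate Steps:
b = -86037
F = -67054 (F = -1*(-18983) - 86037 = 18983 - 86037 = -67054)
F + d(-324) = -67054 + 302*(-324) = -67054 - 97848 = -164902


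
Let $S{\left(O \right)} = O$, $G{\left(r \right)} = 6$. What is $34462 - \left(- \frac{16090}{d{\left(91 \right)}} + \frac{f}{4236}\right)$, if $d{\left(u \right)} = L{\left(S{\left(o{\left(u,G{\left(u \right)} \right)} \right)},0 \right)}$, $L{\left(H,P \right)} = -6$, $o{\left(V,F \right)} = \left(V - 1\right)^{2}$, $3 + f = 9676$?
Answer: $\frac{134611819}{4236} \approx 31778.0$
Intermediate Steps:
$f = 9673$ ($f = -3 + 9676 = 9673$)
$o{\left(V,F \right)} = \left(-1 + V\right)^{2}$
$d{\left(u \right)} = -6$
$34462 - \left(- \frac{16090}{d{\left(91 \right)}} + \frac{f}{4236}\right) = 34462 - \left(- \frac{16090}{-6} + \frac{9673}{4236}\right) = 34462 - \left(\left(-16090\right) \left(- \frac{1}{6}\right) + 9673 \cdot \frac{1}{4236}\right) = 34462 - \left(\frac{8045}{3} + \frac{9673}{4236}\right) = 34462 - \frac{11369213}{4236} = \frac{134611819}{4236}$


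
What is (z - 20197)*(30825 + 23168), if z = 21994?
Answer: 97025421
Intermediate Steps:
(z - 20197)*(30825 + 23168) = (21994 - 20197)*(30825 + 23168) = 1797*53993 = 97025421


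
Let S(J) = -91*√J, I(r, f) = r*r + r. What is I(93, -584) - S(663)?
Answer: 8742 + 91*√663 ≈ 11085.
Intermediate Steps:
I(r, f) = r + r² (I(r, f) = r² + r = r + r²)
I(93, -584) - S(663) = 93*(1 + 93) - (-91)*√663 = 93*94 + 91*√663 = 8742 + 91*√663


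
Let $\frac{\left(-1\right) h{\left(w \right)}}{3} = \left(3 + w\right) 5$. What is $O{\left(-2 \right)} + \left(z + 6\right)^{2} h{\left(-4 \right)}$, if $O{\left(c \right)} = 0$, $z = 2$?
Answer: $960$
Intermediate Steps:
$h{\left(w \right)} = -45 - 15 w$ ($h{\left(w \right)} = - 3 \left(3 + w\right) 5 = - 3 \left(15 + 5 w\right) = -45 - 15 w$)
$O{\left(-2 \right)} + \left(z + 6\right)^{2} h{\left(-4 \right)} = 0 + \left(2 + 6\right)^{2} \left(-45 - -60\right) = 0 + 8^{2} \left(-45 + 60\right) = 0 + 64 \cdot 15 = 0 + 960 = 960$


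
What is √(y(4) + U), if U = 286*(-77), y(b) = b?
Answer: I*√22018 ≈ 148.38*I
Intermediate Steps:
U = -22022
√(y(4) + U) = √(4 - 22022) = √(-22018) = I*√22018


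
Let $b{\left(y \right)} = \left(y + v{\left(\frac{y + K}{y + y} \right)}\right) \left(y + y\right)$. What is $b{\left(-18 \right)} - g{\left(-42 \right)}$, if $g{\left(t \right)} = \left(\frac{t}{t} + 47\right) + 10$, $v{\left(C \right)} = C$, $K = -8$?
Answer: $564$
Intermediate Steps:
$g{\left(t \right)} = 58$ ($g{\left(t \right)} = \left(1 + 47\right) + 10 = 48 + 10 = 58$)
$b{\left(y \right)} = 2 y \left(y + \frac{-8 + y}{2 y}\right)$ ($b{\left(y \right)} = \left(y + \frac{y - 8}{y + y}\right) \left(y + y\right) = \left(y + \frac{-8 + y}{2 y}\right) 2 y = 2 y \left(y + \frac{-8 + y}{2 y}\right)$)
$b{\left(-18 \right)} - g{\left(-42 \right)} = \left(-8 - 18 + 2 \left(-18\right)^{2}\right) - 58 = \left(-8 - 18 + 2 \cdot 324\right) - 58 = \left(-8 - 18 + 648\right) - 58 = 622 - 58 = 564$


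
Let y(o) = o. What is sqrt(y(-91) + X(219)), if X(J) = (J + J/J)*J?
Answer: sqrt(48089) ≈ 219.29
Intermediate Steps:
X(J) = J*(1 + J) (X(J) = (J + 1)*J = (1 + J)*J = J*(1 + J))
sqrt(y(-91) + X(219)) = sqrt(-91 + 219*(1 + 219)) = sqrt(-91 + 219*220) = sqrt(-91 + 48180) = sqrt(48089)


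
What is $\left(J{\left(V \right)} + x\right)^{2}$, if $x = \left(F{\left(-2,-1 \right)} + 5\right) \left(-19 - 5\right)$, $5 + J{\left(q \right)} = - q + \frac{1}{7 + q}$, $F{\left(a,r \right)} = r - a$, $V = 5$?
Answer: $\frac{3411409}{144} \approx 23690.0$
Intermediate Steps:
$J{\left(q \right)} = -5 + \frac{1}{7 + q} - q$ ($J{\left(q \right)} = -5 - \left(q - \frac{1}{7 + q}\right) = -5 + \frac{1}{7 + q} - q$)
$x = -144$ ($x = \left(\left(-1 - -2\right) + 5\right) \left(-19 - 5\right) = \left(\left(-1 + 2\right) + 5\right) \left(-24\right) = \left(1 + 5\right) \left(-24\right) = 6 \left(-24\right) = -144$)
$\left(J{\left(V \right)} + x\right)^{2} = \left(\frac{-34 - 5^{2} - 60}{7 + 5} - 144\right)^{2} = \left(\frac{-34 - 25 - 60}{12} - 144\right)^{2} = \left(\frac{1}{12} \left(-119\right) - 144\right)^{2} = \left(- \frac{119}{12} - 144\right)^{2} = \left(- \frac{1847}{12}\right)^{2} = \frac{3411409}{144}$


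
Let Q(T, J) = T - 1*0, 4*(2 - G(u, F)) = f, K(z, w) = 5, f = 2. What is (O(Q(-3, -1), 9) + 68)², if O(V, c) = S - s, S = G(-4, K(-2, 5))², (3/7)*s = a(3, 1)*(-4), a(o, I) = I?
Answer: 912025/144 ≈ 6333.5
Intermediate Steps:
s = -28/3 (s = 7*(1*(-4))/3 = (7/3)*(-4) = -28/3 ≈ -9.3333)
G(u, F) = 3/2 (G(u, F) = 2 - ¼*2 = 2 - ½ = 3/2)
Q(T, J) = T (Q(T, J) = T + 0 = T)
S = 9/4 (S = (3/2)² = 9/4 ≈ 2.2500)
O(V, c) = 139/12 (O(V, c) = 9/4 - 1*(-28/3) = 9/4 + 28/3 = 139/12)
(O(Q(-3, -1), 9) + 68)² = (139/12 + 68)² = (955/12)² = 912025/144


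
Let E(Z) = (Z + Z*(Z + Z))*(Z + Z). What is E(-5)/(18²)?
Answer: -25/18 ≈ -1.3889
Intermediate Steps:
E(Z) = 2*Z*(Z + 2*Z²) (E(Z) = (Z + Z*(2*Z))*(2*Z) = (Z + 2*Z²)*(2*Z) = 2*Z*(Z + 2*Z²))
E(-5)/(18²) = ((-5)²*(2 + 4*(-5)))/(18²) = (25*(2 - 20))/324 = (25*(-18))*(1/324) = -450*1/324 = -25/18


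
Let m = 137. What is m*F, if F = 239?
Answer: 32743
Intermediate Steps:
m*F = 137*239 = 32743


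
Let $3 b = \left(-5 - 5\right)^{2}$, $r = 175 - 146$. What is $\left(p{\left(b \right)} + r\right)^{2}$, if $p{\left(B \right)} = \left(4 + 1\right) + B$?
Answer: $\frac{40804}{9} \approx 4533.8$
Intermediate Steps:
$r = 29$
$b = \frac{100}{3}$ ($b = \frac{\left(-5 - 5\right)^{2}}{3} = \frac{\left(-10\right)^{2}}{3} = \frac{1}{3} \cdot 100 = \frac{100}{3} \approx 33.333$)
$p{\left(B \right)} = 5 + B$
$\left(p{\left(b \right)} + r\right)^{2} = \left(\left(5 + \frac{100}{3}\right) + 29\right)^{2} = \left(\frac{115}{3} + 29\right)^{2} = \left(\frac{202}{3}\right)^{2} = \frac{40804}{9}$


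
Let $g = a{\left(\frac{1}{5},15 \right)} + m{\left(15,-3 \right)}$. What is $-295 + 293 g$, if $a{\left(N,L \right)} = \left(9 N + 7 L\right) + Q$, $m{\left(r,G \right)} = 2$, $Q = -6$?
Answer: $\frac{149127}{5} \approx 29825.0$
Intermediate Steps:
$a{\left(N,L \right)} = -6 + 7 L + 9 N$ ($a{\left(N,L \right)} = \left(9 N + 7 L\right) - 6 = \left(7 L + 9 N\right) - 6 = -6 + 7 L + 9 N$)
$g = \frac{514}{5}$ ($g = \left(-6 + 7 \cdot 15 + \frac{9}{5}\right) + 2 = \left(-6 + 105 + 9 \cdot \frac{1}{5}\right) + 2 = \left(-6 + 105 + \frac{9}{5}\right) + 2 = \frac{504}{5} + 2 = \frac{514}{5} \approx 102.8$)
$-295 + 293 g = -295 + 293 \cdot \frac{514}{5} = -295 + \frac{150602}{5} = \frac{149127}{5}$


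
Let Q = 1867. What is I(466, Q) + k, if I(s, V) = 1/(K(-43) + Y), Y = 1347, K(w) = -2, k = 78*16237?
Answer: 1703423671/1345 ≈ 1.2665e+6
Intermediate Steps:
k = 1266486
I(s, V) = 1/1345 (I(s, V) = 1/(-2 + 1347) = 1/1345)
I(466, Q) + k = 1/1345 + 1266486 = 1703423671/1345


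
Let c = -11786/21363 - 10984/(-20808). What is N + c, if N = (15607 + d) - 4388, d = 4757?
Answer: 295902573367/18521721 ≈ 15976.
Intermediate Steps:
N = 15976 (N = (15607 + 4757) - 4388 = 20364 - 4388 = 15976)
c = -441329/18521721 (c = -11786*1/21363 - 10984*(-1/20808) = -11786/21363 + 1373/2601 = -441329/18521721 ≈ -0.023828)
N + c = 15976 - 441329/18521721 = 295902573367/18521721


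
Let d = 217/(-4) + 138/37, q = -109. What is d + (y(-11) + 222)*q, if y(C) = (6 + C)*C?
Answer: -4476041/148 ≈ -30244.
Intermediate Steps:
y(C) = C*(6 + C)
d = -7477/148 (d = 217*(-¼) + 138*(1/37) = -217/4 + 138/37 = -7477/148 ≈ -50.520)
d + (y(-11) + 222)*q = -7477/148 + (-11*(6 - 11) + 222)*(-109) = -7477/148 + (-11*(-5) + 222)*(-109) = -7477/148 + (55 + 222)*(-109) = -7477/148 + 277*(-109) = -7477/148 - 30193 = -4476041/148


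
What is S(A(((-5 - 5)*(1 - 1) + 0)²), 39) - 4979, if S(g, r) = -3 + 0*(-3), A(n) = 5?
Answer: -4982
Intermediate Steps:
S(g, r) = -3 (S(g, r) = -3 + 0 = -3)
S(A(((-5 - 5)*(1 - 1) + 0)²), 39) - 4979 = -3 - 4979 = -4982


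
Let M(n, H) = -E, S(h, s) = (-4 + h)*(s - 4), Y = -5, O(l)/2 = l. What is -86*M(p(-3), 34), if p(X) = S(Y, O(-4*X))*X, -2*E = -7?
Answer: 301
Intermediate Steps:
E = 7/2 (E = -1/2*(-7) = 7/2 ≈ 3.5000)
O(l) = 2*l
S(h, s) = (-4 + h)*(-4 + s)
p(X) = X*(36 + 72*X) (p(X) = (16 - 4*(-5) - 8*(-4*X) - 10*(-4*X))*X = (16 + 20 - (-32)*X - (-40)*X)*X = (16 + 20 + 32*X + 40*X)*X = (36 + 72*X)*X = X*(36 + 72*X))
M(n, H) = -7/2 (M(n, H) = -1*7/2 = -7/2)
-86*M(p(-3), 34) = -86*(-7/2) = 301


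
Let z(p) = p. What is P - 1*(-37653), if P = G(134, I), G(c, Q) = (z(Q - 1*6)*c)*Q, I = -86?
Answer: 1097861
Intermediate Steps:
G(c, Q) = Q*c*(-6 + Q) (G(c, Q) = ((Q - 1*6)*c)*Q = ((Q - 6)*c)*Q = ((-6 + Q)*c)*Q = (c*(-6 + Q))*Q = Q*c*(-6 + Q))
P = 1060208 (P = -86*134*(-6 - 86) = -86*134*(-92) = 1060208)
P - 1*(-37653) = 1060208 - 1*(-37653) = 1060208 + 37653 = 1097861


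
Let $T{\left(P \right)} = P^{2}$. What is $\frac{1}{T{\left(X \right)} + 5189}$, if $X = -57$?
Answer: $\frac{1}{8438} \approx 0.00011851$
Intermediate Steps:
$\frac{1}{T{\left(X \right)} + 5189} = \frac{1}{\left(-57\right)^{2} + 5189} = \frac{1}{3249 + 5189} = \frac{1}{8438}$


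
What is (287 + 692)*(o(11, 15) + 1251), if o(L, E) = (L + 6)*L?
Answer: 1407802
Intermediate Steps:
o(L, E) = L*(6 + L) (o(L, E) = (6 + L)*L = L*(6 + L))
(287 + 692)*(o(11, 15) + 1251) = (287 + 692)*(11*(6 + 11) + 1251) = 979*(11*17 + 1251) = 979*(187 + 1251) = 979*1438 = 1407802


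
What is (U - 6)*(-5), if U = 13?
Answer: -35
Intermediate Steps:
(U - 6)*(-5) = (13 - 6)*(-5) = 7*(-5) = -35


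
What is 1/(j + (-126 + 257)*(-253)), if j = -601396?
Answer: -1/634539 ≈ -1.5759e-6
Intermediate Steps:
1/(j + (-126 + 257)*(-253)) = 1/(-601396 + (-126 + 257)*(-253)) = 1/(-601396 + 131*(-253)) = 1/(-601396 - 33143) = 1/(-634539) = -1/634539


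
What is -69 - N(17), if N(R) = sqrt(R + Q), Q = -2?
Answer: -69 - sqrt(15) ≈ -72.873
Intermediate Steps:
N(R) = sqrt(-2 + R) (N(R) = sqrt(R - 2) = sqrt(-2 + R))
-69 - N(17) = -69 - sqrt(-2 + 17) = -69 - sqrt(15)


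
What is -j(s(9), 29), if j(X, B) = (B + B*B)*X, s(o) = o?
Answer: -7830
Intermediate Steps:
j(X, B) = X*(B + B**2) (j(X, B) = (B + B**2)*X = X*(B + B**2))
-j(s(9), 29) = -29*9*(1 + 29) = -29*9*30 = -1*7830 = -7830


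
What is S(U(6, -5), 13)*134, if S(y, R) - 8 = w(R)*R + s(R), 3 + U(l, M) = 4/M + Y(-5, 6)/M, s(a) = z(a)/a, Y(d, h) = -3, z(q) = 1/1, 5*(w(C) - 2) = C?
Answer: 591208/65 ≈ 9095.5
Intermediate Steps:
w(C) = 2 + C/5
z(q) = 1
s(a) = 1/a
U(l, M) = -3 + 1/M (U(l, M) = -3 + (4/M - 3/M) = -3 + 1/M)
S(y, R) = 8 + 1/R + R*(2 + R/5) (S(y, R) = 8 + ((2 + R/5)*R + 1/R) = 8 + (R*(2 + R/5) + 1/R) = 8 + (1/R + R*(2 + R/5)) = 8 + 1/R + R*(2 + R/5))
S(U(6, -5), 13)*134 = ((⅕)*(5 + 13*(40 + 13*(10 + 13)))/13)*134 = ((⅕)*(1/13)*(5 + 13*(40 + 13*23)))*134 = ((⅕)*(1/13)*(5 + 13*(40 + 299)))*134 = ((⅕)*(1/13)*(5 + 13*339))*134 = ((⅕)*(1/13)*(5 + 4407))*134 = ((⅕)*(1/13)*4412)*134 = (4412/65)*134 = 591208/65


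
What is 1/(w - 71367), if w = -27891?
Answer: -1/99258 ≈ -1.0075e-5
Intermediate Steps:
1/(w - 71367) = 1/(-27891 - 71367) = 1/(-99258) = -1/99258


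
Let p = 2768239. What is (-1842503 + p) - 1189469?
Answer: -263733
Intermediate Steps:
(-1842503 + p) - 1189469 = (-1842503 + 2768239) - 1189469 = 925736 - 1189469 = -263733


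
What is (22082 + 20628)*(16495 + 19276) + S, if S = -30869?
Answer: 1527748541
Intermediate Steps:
(22082 + 20628)*(16495 + 19276) + S = (22082 + 20628)*(16495 + 19276) - 30869 = 42710*35771 - 30869 = 1527779410 - 30869 = 1527748541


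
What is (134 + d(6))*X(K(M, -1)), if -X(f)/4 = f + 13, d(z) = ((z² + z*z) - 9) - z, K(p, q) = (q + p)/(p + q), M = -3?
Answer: -10696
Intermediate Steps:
K(p, q) = 1 (K(p, q) = (p + q)/(p + q) = 1)
d(z) = -9 - z + 2*z² (d(z) = ((z² + z²) - 9) - z = (2*z² - 9) - z = (-9 + 2*z²) - z = -9 - z + 2*z²)
X(f) = -52 - 4*f (X(f) = -4*(f + 13) = -4*(13 + f) = -52 - 4*f)
(134 + d(6))*X(K(M, -1)) = (134 + (-9 - 1*6 + 2*6²))*(-52 - 4*1) = (134 + (-9 - 6 + 2*36))*(-52 - 4) = (134 + (-9 - 6 + 72))*(-56) = (134 + 57)*(-56) = 191*(-56) = -10696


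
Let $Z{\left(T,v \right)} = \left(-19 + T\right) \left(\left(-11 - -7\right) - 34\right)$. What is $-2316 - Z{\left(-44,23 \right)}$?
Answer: $-4710$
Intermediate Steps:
$Z{\left(T,v \right)} = 722 - 38 T$ ($Z{\left(T,v \right)} = \left(-19 + T\right) \left(\left(-11 + 7\right) - 34\right) = \left(-19 + T\right) \left(-4 - 34\right) = \left(-19 + T\right) \left(-38\right) = 722 - 38 T$)
$-2316 - Z{\left(-44,23 \right)} = -2316 - \left(722 - -1672\right) = -2316 - \left(722 + 1672\right) = -2316 - 2394 = -4710$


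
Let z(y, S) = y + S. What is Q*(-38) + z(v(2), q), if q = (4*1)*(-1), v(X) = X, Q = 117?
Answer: -4448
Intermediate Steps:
q = -4 (q = 4*(-1) = -4)
z(y, S) = S + y
Q*(-38) + z(v(2), q) = 117*(-38) + (-4 + 2) = -4446 - 2 = -4448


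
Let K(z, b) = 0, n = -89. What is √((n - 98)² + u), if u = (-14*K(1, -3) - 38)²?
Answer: √36413 ≈ 190.82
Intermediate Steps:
u = 1444 (u = (-14*0 - 38)² = (0 - 38)² = (-38)² = 1444)
√((n - 98)² + u) = √((-89 - 98)² + 1444) = √((-187)² + 1444) = √(34969 + 1444) = √36413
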